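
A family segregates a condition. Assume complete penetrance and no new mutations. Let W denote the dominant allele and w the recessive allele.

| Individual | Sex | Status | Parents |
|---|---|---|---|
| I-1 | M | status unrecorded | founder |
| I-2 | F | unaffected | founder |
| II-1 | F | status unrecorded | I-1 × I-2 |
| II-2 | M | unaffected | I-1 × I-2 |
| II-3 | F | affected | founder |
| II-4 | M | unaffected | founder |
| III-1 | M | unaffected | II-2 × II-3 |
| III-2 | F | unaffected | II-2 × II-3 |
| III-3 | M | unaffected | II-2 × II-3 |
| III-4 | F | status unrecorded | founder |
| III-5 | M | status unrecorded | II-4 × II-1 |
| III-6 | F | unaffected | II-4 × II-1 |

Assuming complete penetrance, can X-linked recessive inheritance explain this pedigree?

Under X-linked recessive, III-1 (unaffected, male) cannot arise from II-2 (unaffected) × II-3 (affected).

No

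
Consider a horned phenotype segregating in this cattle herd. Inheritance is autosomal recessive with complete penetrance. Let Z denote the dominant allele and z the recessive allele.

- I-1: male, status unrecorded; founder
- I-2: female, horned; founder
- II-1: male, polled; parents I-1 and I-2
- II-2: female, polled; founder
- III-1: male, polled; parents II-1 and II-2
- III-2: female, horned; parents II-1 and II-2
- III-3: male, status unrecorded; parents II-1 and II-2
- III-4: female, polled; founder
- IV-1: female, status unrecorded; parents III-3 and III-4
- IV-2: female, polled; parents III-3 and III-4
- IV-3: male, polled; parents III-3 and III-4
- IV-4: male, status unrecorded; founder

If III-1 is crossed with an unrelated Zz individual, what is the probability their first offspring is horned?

1/6

II-1 is polled so carries Z and received z from I-2 (zz), so II-1 is Zz.
II-2 is polled so carries Z and passed z to III-2 (zz), so II-2 is Zz.
III-1 is a polled offspring of II-1 (Zz) × II-2 (Zz), whose cross gives 1/4 ZZ : 1/2 Zz : 1/4 zz; conditioning on being polled, III-1 is ZZ with probability 1/3, Zz with probability 2/3.
Summing over parental genotype combinations, P(offspring is horned) = 2/3·1/4 = 1/6.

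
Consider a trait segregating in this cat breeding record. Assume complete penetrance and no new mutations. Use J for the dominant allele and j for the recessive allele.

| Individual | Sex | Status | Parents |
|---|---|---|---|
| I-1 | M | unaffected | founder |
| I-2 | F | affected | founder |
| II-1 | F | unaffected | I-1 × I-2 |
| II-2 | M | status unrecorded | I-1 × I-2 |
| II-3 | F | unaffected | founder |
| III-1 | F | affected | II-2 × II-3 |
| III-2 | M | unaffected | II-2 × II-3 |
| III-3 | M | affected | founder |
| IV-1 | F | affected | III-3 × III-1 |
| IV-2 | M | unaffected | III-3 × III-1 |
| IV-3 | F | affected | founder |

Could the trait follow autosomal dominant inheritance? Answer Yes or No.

A consistent assignment under autosomal dominant exists: I-1 jj, I-2 Jj, II-1 jj, II-2 Jj, II-3 jj, III-1 Jj, III-2 jj, III-3 Jj, IV-1 JJ, IV-2 jj, IV-3 JJ.
In this assignment every recorded phenotype matches its genotype and every non-founder's genotype is obtainable from its parents' genotypes, so the pedigree is consistent.

Yes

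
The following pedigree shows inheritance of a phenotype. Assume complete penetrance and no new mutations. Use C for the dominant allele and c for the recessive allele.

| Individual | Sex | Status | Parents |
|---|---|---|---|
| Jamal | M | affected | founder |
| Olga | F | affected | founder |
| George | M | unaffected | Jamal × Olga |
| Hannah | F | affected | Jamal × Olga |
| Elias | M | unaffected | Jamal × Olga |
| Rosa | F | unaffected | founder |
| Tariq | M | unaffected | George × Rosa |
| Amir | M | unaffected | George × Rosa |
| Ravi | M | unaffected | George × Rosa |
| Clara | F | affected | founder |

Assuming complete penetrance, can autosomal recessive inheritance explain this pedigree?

No

Under autosomal recessive, George (unaffected, male) cannot arise from Jamal (affected) × Olga (affected).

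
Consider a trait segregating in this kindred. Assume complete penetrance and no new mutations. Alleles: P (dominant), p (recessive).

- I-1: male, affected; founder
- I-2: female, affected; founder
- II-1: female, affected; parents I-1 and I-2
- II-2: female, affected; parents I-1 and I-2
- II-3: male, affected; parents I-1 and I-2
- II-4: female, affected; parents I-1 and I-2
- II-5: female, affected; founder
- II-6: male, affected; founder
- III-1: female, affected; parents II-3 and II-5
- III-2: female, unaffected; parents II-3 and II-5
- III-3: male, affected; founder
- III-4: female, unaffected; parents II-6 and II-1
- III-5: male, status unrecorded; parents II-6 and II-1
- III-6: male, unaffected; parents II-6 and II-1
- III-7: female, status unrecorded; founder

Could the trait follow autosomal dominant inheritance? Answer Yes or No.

Yes

A consistent assignment under autosomal dominant exists: I-1 PP, I-2 Pp, II-1 Pp, II-2 PP, II-3 Pp, II-4 PP, II-5 Pp, II-6 Pp, III-1 PP, III-2 pp, III-3 PP, III-4 pp, III-5 PP, III-6 pp, III-7 PP.
In this assignment every recorded phenotype matches its genotype and every non-founder's genotype is obtainable from its parents' genotypes, so the pedigree is consistent.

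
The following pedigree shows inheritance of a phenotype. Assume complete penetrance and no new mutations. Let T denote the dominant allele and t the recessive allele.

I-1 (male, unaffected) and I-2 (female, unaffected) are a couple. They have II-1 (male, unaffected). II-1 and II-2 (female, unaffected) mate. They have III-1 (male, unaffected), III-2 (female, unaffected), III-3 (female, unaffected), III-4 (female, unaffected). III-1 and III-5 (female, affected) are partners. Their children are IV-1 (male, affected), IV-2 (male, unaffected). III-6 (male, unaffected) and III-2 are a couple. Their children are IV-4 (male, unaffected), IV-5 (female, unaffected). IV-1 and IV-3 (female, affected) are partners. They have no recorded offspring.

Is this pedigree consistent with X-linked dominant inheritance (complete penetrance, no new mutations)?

A consistent assignment under X-linked dominant exists: I-1 X^t Y, I-2 X^t X^t, II-1 X^t Y, II-2 X^t X^t, III-1 X^t Y, III-2 X^t X^t, III-3 X^t X^t, III-4 X^t X^t, III-5 X^T X^t, III-6 X^t Y, IV-1 X^T Y, IV-2 X^t Y, IV-3 X^T X^T, IV-4 X^t Y, IV-5 X^t X^t.
In this assignment every recorded phenotype matches its genotype and every non-founder's genotype is obtainable from its parents' genotypes, so the pedigree is consistent.

Yes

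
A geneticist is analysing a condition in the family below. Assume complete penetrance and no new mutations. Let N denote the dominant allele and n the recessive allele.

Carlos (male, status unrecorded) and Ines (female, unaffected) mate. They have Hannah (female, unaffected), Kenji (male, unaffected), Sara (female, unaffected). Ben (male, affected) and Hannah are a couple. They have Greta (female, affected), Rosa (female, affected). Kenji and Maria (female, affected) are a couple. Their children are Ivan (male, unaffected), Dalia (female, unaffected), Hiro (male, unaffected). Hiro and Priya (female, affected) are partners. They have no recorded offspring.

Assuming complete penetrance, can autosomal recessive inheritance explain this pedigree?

A consistent assignment under autosomal recessive exists: Carlos NN, Ines Nn, Hannah Nn, Kenji NN, Sara NN, Ben nn, Maria nn, Greta nn, Rosa nn, Ivan Nn, Dalia Nn, Hiro Nn, Priya nn.
In this assignment every recorded phenotype matches its genotype and every non-founder's genotype is obtainable from its parents' genotypes, so the pedigree is consistent.

Yes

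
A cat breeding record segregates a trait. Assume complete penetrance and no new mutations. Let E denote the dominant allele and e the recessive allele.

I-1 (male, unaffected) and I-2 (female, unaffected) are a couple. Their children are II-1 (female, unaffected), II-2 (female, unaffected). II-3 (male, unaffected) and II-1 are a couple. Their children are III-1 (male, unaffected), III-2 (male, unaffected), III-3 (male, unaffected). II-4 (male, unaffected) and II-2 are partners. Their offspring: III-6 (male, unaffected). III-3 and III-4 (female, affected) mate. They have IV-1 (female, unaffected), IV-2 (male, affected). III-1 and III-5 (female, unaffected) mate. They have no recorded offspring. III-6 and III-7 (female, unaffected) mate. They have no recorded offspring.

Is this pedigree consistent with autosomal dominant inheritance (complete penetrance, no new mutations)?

Yes

A consistent assignment under autosomal dominant exists: I-1 ee, I-2 ee, II-1 ee, II-2 ee, II-3 ee, II-4 ee, III-1 ee, III-2 ee, III-3 ee, III-4 Ee, III-5 ee, III-6 ee, III-7 ee, IV-1 ee, IV-2 Ee.
In this assignment every recorded phenotype matches its genotype and every non-founder's genotype is obtainable from its parents' genotypes, so the pedigree is consistent.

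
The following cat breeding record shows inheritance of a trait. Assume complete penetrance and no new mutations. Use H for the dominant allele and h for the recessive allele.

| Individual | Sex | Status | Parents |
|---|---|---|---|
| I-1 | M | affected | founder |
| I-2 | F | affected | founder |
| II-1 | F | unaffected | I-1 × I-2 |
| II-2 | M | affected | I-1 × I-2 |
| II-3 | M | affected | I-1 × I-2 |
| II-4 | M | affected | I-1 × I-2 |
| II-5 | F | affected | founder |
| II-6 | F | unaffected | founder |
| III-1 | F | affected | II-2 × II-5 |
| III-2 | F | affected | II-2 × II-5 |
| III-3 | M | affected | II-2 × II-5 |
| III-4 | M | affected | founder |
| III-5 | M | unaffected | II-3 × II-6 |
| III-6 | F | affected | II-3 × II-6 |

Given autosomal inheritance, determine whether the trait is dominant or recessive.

dominant

I-1 and I-2 are both affected yet have an unaffected child II-1. Under a recessive model two affected parents are homozygous and every child would be affected, so the trait cannot be recessive.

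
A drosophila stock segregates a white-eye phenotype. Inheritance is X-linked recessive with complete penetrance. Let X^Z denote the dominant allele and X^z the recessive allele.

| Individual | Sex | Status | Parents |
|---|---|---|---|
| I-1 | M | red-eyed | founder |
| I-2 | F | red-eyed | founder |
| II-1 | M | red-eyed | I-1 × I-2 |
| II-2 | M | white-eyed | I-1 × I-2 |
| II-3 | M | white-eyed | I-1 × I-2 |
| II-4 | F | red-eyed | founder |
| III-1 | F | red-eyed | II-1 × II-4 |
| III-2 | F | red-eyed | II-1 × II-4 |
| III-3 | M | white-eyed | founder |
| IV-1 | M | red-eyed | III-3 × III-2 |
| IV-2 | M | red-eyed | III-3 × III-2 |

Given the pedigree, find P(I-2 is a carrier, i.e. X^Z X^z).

1

I-2 is red-eyed so carries Z and passed z to II-2 (X^z Y), so I-2 is X^Z X^z, giving P(X^Z X^z) = 1.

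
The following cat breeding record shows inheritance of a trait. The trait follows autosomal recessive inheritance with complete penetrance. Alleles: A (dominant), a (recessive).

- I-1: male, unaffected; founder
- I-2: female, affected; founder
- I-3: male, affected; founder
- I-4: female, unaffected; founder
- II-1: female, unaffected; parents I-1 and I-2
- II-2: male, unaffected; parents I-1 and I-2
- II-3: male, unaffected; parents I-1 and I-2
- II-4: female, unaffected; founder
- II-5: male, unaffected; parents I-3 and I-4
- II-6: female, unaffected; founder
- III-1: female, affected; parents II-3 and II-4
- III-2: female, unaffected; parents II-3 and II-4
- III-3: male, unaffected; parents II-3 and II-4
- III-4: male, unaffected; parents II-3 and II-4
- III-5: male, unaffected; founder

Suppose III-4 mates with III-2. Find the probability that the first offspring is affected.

1/9

II-3 is unaffected so carries A and received a from I-2 (aa), so II-3 is Aa.
II-4 is unaffected so carries A and passed a to III-1 (aa), so II-4 is Aa.
III-4 is an unaffected offspring of II-3 (Aa) × II-4 (Aa), whose cross gives 1/4 AA : 1/2 Aa : 1/4 aa; conditioning on being unaffected, III-4 is AA with probability 1/3, Aa with probability 2/3.
III-2 is an unaffected offspring of II-3 (Aa) × II-4 (Aa), whose cross gives 1/4 AA : 1/2 Aa : 1/4 aa; conditioning on being unaffected, III-2 is AA with probability 1/3, Aa with probability 2/3.
Summing over parental genotype combinations, P(offspring is affected) = 4/9·1/4 = 1/9.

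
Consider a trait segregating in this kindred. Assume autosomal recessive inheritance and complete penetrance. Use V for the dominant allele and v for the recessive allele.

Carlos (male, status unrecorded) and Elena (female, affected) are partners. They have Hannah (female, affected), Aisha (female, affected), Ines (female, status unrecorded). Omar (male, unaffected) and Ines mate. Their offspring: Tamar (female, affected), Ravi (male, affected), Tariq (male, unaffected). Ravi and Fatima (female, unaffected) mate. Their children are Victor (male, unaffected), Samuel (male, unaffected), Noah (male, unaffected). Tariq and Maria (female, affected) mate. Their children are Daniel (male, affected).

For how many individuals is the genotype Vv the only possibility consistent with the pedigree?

5

Obligate heterozygotes: Omar is unaffected so carries V and passed v to Tamar (vv), so Omar is Vv; Tariq is unaffected so carries V and passed v to Daniel (vv), so Tariq is Vv; Victor is unaffected so carries V and received v from Ravi (vv), so Victor is Vv; Samuel is unaffected so carries V and received v from Ravi (vv), so Samuel is Vv; Noah is unaffected so carries V and received v from Ravi (vv), so Noah is Vv.
Every other individual is either homozygous by phenotype or has at least one consistent homozygous assignment, so the count is 5.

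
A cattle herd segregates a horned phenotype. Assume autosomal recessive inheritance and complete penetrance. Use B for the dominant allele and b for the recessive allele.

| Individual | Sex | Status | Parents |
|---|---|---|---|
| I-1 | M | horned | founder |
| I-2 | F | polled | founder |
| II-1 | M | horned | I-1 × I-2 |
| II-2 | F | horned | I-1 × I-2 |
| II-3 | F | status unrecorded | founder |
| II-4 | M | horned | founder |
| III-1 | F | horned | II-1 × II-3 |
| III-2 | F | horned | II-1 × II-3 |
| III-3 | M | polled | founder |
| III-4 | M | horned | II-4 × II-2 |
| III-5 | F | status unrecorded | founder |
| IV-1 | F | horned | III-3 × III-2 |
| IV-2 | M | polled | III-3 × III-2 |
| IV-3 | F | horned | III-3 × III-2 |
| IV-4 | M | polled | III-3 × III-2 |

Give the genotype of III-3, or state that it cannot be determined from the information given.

From phenotype alone, III-3 is BB or Bb.
III-3 is polled so carries B and passed b to IV-1 (bb), so III-3 is Bb.

Bb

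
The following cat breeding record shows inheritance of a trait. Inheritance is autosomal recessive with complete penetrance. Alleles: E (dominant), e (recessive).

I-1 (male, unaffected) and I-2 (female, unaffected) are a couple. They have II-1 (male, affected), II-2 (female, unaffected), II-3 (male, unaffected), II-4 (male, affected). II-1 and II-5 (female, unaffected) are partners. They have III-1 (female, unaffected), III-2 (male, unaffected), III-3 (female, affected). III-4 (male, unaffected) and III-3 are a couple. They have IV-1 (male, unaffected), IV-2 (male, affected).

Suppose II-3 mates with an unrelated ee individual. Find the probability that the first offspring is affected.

1/3

I-1 is unaffected so carries E and passed e to II-1 (ee), so I-1 is Ee.
I-2 is unaffected so carries E and passed e to II-1 (ee), so I-2 is Ee.
II-3 is an unaffected offspring of I-1 (Ee) × I-2 (Ee), whose cross gives 1/4 EE : 1/2 Ee : 1/4 ee; conditioning on being unaffected, II-3 is EE with probability 1/3, Ee with probability 2/3.
Summing over parental genotype combinations, P(offspring is affected) = 2/3·1/2 = 1/3.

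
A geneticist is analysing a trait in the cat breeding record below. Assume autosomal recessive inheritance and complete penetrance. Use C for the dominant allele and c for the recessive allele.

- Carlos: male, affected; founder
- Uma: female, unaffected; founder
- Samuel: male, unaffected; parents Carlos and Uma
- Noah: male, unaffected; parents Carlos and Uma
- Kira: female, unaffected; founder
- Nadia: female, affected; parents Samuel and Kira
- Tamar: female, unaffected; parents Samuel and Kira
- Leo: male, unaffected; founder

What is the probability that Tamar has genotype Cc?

Samuel is unaffected so carries C and received c from Carlos (cc), so Samuel is Cc.
Kira is unaffected so carries C and passed c to Nadia (cc), so Kira is Cc.
Their cross gives offspring ratios 1/4 CC : 1/2 Cc : 1/4 cc. Conditioning on Tamar being unaffected, P(Cc) = 1/2 / 3/4 = 2/3.

2/3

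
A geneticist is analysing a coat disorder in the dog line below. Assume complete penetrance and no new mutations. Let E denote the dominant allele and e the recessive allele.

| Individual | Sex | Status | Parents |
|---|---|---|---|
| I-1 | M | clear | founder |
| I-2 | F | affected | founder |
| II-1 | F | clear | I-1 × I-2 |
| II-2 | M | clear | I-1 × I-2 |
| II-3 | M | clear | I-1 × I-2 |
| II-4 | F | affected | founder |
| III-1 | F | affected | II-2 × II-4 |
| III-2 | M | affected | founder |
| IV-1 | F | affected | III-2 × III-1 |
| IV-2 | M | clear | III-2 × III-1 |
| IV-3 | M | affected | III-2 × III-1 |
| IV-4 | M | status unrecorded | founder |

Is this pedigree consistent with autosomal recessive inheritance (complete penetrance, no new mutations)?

Under autosomal recessive, IV-2 (clear, male) cannot arise from III-2 (affected) × III-1 (affected).

No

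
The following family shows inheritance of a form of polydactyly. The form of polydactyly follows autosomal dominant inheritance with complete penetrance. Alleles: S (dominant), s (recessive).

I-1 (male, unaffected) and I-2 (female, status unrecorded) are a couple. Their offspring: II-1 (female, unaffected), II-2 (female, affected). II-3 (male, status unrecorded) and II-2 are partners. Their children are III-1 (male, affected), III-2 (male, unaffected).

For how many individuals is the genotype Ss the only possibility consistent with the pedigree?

Obligate heterozygotes: I-2 passed S to II-2 (Ss, whose s came from I-1) and passed s to II-1 (ss), so I-2 is Ss; II-2 is affected so carries S and received s from I-1 (ss), so II-2 is Ss.
Every other individual is either homozygous by phenotype or has at least one consistent homozygous assignment, so the count is 2.

2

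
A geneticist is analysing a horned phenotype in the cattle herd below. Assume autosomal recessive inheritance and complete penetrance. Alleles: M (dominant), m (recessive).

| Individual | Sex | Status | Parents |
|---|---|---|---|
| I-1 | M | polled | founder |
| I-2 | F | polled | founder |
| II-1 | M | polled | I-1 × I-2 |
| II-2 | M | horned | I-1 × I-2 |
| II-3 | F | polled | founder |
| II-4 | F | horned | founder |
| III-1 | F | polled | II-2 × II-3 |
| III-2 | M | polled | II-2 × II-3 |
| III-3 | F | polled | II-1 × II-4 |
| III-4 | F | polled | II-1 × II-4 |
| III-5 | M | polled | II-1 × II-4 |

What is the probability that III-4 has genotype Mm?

III-4 is polled so carries M and received m from II-4 (mm), so III-4 is Mm, giving P(Mm) = 1.

1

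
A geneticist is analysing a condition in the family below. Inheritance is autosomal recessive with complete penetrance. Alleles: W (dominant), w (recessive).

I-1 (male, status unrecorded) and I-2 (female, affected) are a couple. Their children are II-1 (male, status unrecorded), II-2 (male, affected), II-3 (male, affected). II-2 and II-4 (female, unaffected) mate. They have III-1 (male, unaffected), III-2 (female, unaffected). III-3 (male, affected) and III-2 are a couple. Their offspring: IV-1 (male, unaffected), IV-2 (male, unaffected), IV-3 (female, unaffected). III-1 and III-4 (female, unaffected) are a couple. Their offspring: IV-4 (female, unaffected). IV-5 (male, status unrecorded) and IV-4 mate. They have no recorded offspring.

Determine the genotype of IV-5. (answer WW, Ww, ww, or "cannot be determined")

IV-5's phenotype is unrecorded, and no parent or child forces a single allele at both positions; consistent genotype assignments exist with IV-5 as WW or Ww or ww.

cannot be determined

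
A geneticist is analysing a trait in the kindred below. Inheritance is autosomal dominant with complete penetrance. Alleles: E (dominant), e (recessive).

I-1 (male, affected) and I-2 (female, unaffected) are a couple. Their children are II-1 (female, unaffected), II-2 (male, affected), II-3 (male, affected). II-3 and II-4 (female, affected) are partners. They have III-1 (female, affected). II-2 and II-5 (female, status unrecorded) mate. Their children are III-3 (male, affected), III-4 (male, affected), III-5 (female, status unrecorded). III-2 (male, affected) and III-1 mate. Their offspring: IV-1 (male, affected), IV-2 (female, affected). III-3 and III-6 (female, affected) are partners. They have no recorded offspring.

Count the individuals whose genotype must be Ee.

3

Obligate heterozygotes: I-1 is affected so carries E and passed e to II-1 (ee), so I-1 is Ee; II-2 is affected so carries E and received e from I-2 (ee), so II-2 is Ee; II-3 is affected so carries E and received e from I-2 (ee), so II-3 is Ee.
Every other individual is either homozygous by phenotype or has at least one consistent homozygous assignment, so the count is 3.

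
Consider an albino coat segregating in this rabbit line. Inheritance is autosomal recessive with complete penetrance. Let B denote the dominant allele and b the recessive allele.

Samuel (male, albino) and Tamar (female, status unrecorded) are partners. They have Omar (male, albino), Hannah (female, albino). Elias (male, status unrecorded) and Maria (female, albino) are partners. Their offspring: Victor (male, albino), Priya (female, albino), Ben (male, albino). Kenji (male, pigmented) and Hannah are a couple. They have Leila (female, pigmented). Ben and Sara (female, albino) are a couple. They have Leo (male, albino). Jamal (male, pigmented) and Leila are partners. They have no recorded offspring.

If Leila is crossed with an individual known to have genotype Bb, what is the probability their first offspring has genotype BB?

1/4

Leila is pigmented so carries B and received b from Hannah (bb), so Leila is Bb.
The cross gives 1/4 BB : 1/2 Bb : 1/4 bb, so P(offspring has genotype BB) = 1/4.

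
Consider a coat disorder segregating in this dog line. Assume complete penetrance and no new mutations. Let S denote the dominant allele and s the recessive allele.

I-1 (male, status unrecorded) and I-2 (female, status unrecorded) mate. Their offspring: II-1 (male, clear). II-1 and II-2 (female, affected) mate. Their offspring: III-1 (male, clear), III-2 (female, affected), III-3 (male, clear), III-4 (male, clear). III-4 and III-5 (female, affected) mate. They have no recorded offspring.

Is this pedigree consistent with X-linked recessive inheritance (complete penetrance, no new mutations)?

No

Under X-linked recessive, III-1 (clear, male) cannot arise from II-1 (clear) × II-2 (affected).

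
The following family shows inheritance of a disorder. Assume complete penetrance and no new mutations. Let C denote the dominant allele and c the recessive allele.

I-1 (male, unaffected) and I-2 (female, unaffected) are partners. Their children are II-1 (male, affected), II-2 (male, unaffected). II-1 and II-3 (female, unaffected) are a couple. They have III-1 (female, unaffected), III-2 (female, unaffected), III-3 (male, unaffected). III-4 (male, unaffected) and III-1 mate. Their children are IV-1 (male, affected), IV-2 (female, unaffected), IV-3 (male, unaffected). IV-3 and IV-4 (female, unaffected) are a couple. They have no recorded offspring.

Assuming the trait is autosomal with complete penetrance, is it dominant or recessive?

I-1 and I-2 are both unaffected yet have an affected child II-1. Under dominance, an affected child requires at least one affected parent, so the trait cannot be dominant.

recessive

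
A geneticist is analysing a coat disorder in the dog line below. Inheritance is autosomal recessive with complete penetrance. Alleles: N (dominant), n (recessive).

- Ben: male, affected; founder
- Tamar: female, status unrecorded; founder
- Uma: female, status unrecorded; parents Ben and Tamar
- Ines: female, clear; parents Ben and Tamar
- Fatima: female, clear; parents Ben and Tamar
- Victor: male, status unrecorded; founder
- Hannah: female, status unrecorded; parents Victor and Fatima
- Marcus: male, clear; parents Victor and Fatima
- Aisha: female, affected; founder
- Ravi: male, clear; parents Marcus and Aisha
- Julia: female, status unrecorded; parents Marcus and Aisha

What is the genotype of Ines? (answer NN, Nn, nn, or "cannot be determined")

Nn

From phenotype alone, Ines is NN or Nn.
Ines is clear so carries N and received n from Ben (nn), so Ines is Nn.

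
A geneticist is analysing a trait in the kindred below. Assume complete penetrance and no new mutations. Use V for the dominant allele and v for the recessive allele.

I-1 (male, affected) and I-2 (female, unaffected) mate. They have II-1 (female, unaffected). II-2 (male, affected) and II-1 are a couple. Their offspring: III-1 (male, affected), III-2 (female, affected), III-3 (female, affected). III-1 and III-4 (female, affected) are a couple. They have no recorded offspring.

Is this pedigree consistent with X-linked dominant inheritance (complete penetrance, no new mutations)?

Under X-linked dominant, II-1 (unaffected, female) cannot arise from I-1 (affected) × I-2 (unaffected).

No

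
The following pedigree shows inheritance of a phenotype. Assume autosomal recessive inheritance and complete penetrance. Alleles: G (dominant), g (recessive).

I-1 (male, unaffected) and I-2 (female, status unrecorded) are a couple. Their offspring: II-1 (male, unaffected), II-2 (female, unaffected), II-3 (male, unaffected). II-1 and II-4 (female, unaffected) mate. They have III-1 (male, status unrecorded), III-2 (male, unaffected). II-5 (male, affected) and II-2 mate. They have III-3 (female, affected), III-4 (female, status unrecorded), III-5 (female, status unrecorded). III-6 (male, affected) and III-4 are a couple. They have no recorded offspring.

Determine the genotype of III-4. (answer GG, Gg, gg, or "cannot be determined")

cannot be determined

III-4's phenotype is unrecorded, and no parent or child forces a single allele at both positions; consistent genotype assignments exist with III-4 as Gg or gg.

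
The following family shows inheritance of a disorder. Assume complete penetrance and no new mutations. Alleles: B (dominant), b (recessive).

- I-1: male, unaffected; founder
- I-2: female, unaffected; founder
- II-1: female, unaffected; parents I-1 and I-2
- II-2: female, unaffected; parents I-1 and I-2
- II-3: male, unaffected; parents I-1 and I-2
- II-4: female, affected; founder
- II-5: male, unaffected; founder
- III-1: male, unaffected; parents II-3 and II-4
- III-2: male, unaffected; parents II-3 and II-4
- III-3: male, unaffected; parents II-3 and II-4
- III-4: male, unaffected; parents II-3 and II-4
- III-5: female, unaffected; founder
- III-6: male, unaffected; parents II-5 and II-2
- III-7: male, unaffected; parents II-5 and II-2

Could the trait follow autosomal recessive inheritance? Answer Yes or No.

Yes

A consistent assignment under autosomal recessive exists: I-1 BB, I-2 BB, II-1 BB, II-2 BB, II-3 BB, II-4 bb, II-5 BB, III-1 Bb, III-2 Bb, III-3 Bb, III-4 Bb, III-5 BB, III-6 BB, III-7 BB.
In this assignment every recorded phenotype matches its genotype and every non-founder's genotype is obtainable from its parents' genotypes, so the pedigree is consistent.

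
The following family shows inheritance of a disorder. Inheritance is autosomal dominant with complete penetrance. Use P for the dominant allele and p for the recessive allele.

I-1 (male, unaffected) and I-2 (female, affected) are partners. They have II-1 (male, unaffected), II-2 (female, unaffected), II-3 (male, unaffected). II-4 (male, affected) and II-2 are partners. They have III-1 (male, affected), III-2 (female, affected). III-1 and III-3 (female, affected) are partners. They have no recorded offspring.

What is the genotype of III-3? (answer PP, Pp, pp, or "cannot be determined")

III-3's phenotype allows PP or Pp, and no parent or child forces a single allele at both positions; consistent genotype assignments exist with III-3 as PP or Pp.

cannot be determined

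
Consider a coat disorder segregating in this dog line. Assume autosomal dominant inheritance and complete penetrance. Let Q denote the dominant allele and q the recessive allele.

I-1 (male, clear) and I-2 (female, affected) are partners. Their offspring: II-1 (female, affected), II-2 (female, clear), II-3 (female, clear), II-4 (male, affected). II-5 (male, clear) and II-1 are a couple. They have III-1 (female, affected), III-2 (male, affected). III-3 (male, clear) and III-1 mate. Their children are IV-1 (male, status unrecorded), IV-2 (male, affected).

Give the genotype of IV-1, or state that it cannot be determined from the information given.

IV-1's phenotype is unrecorded, and no parent or child forces a single allele at both positions; consistent genotype assignments exist with IV-1 as Qq or qq.

cannot be determined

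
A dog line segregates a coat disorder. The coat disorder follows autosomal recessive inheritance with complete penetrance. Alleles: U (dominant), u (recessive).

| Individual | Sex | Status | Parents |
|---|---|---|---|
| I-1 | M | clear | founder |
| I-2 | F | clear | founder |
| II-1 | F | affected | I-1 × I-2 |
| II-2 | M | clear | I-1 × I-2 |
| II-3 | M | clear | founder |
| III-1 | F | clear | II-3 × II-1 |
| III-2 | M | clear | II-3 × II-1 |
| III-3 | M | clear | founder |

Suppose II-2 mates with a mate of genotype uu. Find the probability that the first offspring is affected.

1/3

I-1 is clear so carries U and passed u to II-1 (uu), so I-1 is Uu.
I-2 is clear so carries U and passed u to II-1 (uu), so I-2 is Uu.
II-2 is a clear offspring of I-1 (Uu) × I-2 (Uu), whose cross gives 1/4 UU : 1/2 Uu : 1/4 uu; conditioning on being clear, II-2 is UU with probability 1/3, Uu with probability 2/3.
Summing over parental genotype combinations, P(offspring is affected) = 2/3·1/2 = 1/3.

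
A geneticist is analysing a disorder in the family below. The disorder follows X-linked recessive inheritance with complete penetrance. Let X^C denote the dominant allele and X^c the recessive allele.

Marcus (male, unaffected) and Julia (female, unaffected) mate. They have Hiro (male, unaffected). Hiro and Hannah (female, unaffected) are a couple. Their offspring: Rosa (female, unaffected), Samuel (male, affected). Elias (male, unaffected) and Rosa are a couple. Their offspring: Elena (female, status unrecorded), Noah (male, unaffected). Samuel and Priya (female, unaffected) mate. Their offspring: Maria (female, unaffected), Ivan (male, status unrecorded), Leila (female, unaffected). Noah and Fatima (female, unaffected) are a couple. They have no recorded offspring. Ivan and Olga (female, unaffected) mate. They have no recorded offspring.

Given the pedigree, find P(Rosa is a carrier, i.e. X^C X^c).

1/3

Hiro is unaffected, so Hiro is X^C Y.
Hannah is unaffected so carries C and passed c to Samuel (X^c Y), so Hannah is X^C X^c.
Their cross gives offspring ratios 1/2 X^C X^C : 1/2 X^C X^c. Conditioning on Rosa being unaffected, P(X^C X^c) = 1/2 / 1 = 1/2 before taking Rosa's own offspring into account.
Elias is unaffected, so Elias is X^C Y.
Now use Rosa's offspring. Probability of each recorded status — unaffected son Noah: 1/2 if Rosa is X^C X^c, 1 if X^C X^C. (Elena: equally likely either way, so uninformative.)
Bayes: P(X^C X^c) = 1/2·1/2 / (1/2·1/2 + 1/2·1) = 1/3.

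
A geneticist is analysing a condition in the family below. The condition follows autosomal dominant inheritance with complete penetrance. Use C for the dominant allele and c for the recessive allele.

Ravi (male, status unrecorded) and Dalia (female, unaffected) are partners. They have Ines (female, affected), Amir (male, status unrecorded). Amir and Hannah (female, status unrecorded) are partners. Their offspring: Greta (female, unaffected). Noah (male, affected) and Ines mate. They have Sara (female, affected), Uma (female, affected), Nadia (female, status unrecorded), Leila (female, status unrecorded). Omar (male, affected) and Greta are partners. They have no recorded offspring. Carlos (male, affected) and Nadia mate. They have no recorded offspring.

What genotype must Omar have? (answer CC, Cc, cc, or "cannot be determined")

cannot be determined

Omar's phenotype allows CC or Cc, and no parent or child forces a single allele at both positions; consistent genotype assignments exist with Omar as CC or Cc.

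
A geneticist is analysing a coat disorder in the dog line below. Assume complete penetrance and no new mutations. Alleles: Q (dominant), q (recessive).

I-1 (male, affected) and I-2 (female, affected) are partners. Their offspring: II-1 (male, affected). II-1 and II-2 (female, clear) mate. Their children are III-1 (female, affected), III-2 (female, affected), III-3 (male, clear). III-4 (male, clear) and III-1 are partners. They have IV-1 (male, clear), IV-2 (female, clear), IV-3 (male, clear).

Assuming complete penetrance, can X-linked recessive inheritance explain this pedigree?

Under X-linked recessive, IV-1 (clear, male) cannot arise from III-4 (clear) × III-1 (affected).

No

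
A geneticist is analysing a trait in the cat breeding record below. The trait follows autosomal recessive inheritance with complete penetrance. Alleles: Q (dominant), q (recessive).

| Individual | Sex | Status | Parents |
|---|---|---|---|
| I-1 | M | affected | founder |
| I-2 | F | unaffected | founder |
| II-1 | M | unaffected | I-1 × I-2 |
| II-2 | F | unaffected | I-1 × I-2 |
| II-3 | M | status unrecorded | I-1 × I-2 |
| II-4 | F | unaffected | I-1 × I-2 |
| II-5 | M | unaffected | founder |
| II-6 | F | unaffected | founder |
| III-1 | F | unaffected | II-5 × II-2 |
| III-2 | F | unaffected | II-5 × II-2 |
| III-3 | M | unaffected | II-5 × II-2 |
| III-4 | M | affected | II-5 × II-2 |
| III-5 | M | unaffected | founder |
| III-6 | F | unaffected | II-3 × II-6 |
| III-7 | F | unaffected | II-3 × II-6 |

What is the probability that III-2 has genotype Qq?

2/3

II-5 is unaffected so carries Q and passed q to III-4 (qq), so II-5 is Qq.
II-2 is unaffected so carries Q and received q from I-1 (qq), so II-2 is Qq.
Their cross gives offspring ratios 1/4 QQ : 1/2 Qq : 1/4 qq. Conditioning on III-2 being unaffected, P(Qq) = 1/2 / 3/4 = 2/3.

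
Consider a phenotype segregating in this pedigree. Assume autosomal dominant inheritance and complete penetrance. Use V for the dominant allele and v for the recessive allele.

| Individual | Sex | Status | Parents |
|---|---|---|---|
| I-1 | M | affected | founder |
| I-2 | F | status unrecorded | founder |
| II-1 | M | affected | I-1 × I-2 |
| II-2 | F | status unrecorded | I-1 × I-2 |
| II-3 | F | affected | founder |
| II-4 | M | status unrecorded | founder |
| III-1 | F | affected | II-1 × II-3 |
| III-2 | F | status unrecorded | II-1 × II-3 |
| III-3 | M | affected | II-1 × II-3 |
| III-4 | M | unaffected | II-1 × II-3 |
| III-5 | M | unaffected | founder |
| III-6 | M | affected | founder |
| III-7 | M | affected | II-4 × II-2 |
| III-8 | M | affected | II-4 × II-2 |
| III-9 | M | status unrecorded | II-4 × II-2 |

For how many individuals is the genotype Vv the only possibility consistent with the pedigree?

Obligate heterozygotes: II-1 is affected so carries V and passed v to III-4 (vv), so II-1 is Vv; II-3 is affected so carries V and passed v to III-4 (vv), so II-3 is Vv.
Every other individual is either homozygous by phenotype or has at least one consistent homozygous assignment, so the count is 2.

2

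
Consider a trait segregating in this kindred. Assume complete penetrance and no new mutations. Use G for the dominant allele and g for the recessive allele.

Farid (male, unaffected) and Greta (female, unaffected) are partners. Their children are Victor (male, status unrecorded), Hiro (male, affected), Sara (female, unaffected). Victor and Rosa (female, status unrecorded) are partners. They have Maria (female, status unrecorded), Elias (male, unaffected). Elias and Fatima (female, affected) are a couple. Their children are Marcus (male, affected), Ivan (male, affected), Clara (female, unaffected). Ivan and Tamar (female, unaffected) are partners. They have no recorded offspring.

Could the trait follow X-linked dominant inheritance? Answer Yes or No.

No

Under X-linked dominant, Hiro (affected, male) cannot arise from Farid (unaffected) × Greta (unaffected).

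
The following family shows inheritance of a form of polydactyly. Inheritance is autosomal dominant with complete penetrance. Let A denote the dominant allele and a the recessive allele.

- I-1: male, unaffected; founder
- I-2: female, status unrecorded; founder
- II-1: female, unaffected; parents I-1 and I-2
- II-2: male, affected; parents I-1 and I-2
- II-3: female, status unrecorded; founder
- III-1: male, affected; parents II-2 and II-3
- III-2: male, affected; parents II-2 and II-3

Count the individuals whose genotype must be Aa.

2

Obligate heterozygotes: I-2 passed A to II-2 (Aa, whose a came from I-1) and passed a to II-1 (aa), so I-2 is Aa; II-2 is affected so carries A and received a from I-1 (aa), so II-2 is Aa.
Every other individual is either homozygous by phenotype or has at least one consistent homozygous assignment, so the count is 2.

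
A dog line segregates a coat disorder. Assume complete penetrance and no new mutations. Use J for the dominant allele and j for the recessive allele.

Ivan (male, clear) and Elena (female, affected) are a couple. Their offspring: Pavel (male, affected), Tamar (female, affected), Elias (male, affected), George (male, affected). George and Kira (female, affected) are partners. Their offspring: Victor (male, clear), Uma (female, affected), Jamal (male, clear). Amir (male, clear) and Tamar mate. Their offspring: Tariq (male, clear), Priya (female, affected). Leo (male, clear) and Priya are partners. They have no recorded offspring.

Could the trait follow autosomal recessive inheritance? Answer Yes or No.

Under autosomal recessive, Victor (clear, male) cannot arise from George (affected) × Kira (affected).

No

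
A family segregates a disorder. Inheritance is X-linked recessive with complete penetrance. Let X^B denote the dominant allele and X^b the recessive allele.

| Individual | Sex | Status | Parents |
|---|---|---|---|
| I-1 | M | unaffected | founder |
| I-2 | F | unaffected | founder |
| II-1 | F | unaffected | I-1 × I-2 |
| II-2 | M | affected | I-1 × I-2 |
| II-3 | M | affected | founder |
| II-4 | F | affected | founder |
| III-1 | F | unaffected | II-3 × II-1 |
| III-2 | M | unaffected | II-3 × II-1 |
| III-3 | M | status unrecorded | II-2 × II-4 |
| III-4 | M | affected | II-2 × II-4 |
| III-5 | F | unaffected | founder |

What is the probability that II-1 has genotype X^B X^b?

1/5

I-1 is unaffected, so I-1 is X^B Y.
I-2 is unaffected so carries B and passed b to II-2 (X^b Y), so I-2 is X^B X^b.
Their cross gives offspring ratios 1/2 X^B X^B : 1/2 X^B X^b. Conditioning on II-1 being unaffected, P(X^B X^b) = 1/2 / 1 = 1/2 before taking II-1's own offspring into account.
II-3 is affected, so II-3 is X^b Y.
Now use II-1's offspring. Probability of each recorded status — unaffected daughter III-1: 1/2 if II-1 is X^B X^b, 1 if X^B X^B; unaffected son III-2: 1/2 if II-1 is X^B X^b, 1 if X^B X^B.
Bayes: P(X^B X^b) = 1/2·1/4 / (1/2·1/4 + 1/2·1) = 1/5.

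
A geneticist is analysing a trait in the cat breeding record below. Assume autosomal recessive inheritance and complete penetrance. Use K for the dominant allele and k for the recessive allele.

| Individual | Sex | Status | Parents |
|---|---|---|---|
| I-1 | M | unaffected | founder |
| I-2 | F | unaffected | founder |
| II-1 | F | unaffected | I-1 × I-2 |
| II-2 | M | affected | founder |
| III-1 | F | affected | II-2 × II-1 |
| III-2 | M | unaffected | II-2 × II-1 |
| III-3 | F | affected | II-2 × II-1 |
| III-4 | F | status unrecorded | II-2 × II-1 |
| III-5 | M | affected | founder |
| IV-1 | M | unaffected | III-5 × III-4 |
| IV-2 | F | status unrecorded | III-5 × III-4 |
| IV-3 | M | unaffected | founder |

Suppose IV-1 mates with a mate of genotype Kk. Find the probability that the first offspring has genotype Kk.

1/2

IV-1 is unaffected so carries K and received k from III-5 (kk), so IV-1 is Kk.
The cross gives 1/4 KK : 1/2 Kk : 1/4 kk, so P(offspring has genotype Kk) = 1/2.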